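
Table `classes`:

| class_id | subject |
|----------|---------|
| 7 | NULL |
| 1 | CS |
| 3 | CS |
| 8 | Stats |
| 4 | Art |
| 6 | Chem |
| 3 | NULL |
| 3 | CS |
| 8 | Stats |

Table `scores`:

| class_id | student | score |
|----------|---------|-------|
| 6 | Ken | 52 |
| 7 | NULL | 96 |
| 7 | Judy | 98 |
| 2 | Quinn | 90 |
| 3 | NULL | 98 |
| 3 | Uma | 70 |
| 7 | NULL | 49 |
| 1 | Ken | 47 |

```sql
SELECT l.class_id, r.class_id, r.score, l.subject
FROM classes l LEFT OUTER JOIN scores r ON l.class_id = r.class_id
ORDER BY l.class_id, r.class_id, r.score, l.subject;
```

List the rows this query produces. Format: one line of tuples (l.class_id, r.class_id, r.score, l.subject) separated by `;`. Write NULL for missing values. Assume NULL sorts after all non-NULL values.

(1, 1, 47, CS); (3, 3, 70, CS); (3, 3, 70, CS); (3, 3, 70, NULL); (3, 3, 98, CS); (3, 3, 98, CS); (3, 3, 98, NULL); (4, NULL, NULL, Art); (6, 6, 52, Chem); (7, 7, 49, NULL); (7, 7, 96, NULL); (7, 7, 98, NULL); (8, NULL, NULL, Stats); (8, NULL, NULL, Stats)

LEFT JOIN keeps every row from `classes`; unmatched rows get NULL for `scores`'s columns.
Matching on l.class_id = r.class_id.
- l row (class_id=7): matches 3 r row(s) → 3 output row(s).
- l row (class_id=1): matches 1 r row(s) → 1 output row(s).
- l row (class_id=3): matches 2 r row(s) → 2 output row(s).
- l row (class_id=8): no match → kept, r columns NULL.
- l row (class_id=4): no match → kept, r columns NULL.
- l row (class_id=6): matches 1 r row(s) → 1 output row(s).
- l row (class_id=3): matches 2 r row(s) → 2 output row(s).
- l row (class_id=3): matches 2 r row(s) → 2 output row(s).
- l row (class_id=8): no match → kept, r columns NULL.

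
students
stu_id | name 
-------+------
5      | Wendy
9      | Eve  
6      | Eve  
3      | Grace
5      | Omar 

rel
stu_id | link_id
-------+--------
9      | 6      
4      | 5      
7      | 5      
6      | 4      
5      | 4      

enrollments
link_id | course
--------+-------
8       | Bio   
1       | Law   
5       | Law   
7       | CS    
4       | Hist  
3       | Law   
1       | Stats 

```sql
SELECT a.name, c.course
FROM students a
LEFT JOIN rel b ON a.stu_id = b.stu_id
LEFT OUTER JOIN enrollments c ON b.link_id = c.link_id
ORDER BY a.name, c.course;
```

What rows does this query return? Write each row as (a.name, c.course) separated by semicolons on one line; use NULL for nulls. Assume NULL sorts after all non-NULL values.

(Eve, Hist); (Eve, NULL); (Grace, NULL); (Omar, Hist); (Wendy, Hist)

Joins associate left-to-right: students LEFT JOIN rel on stu_id gives 5 intermediate row(s).
Then LEFT JOIN `enrollments c` on link_id: each of those 5 rows is kept; rows whose b.link_id has no match in c get NULL for c's columns.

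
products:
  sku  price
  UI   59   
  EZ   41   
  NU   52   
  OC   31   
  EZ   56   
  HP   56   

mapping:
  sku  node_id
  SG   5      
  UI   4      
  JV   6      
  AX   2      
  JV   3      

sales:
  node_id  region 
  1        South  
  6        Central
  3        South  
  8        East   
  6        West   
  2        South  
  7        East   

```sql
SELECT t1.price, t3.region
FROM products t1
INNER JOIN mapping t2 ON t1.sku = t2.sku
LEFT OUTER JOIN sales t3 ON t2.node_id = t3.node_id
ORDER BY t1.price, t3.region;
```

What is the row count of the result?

1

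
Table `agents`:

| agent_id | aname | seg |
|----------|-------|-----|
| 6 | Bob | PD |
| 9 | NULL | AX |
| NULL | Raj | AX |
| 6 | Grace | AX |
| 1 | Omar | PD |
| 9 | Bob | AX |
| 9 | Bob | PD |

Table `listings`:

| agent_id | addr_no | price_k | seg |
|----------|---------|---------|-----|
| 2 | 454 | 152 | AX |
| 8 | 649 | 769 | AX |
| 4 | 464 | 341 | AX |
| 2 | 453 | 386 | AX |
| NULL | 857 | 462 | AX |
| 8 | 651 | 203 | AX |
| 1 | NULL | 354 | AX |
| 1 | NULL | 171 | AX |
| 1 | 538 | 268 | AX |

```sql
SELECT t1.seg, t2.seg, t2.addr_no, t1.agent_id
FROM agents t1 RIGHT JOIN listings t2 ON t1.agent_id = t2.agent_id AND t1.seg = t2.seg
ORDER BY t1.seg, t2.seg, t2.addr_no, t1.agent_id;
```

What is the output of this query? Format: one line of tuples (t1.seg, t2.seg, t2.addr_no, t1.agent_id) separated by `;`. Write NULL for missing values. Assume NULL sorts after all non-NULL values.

RIGHT JOIN keeps every row from `listings`; unmatched rows get NULL for `agents`'s columns.
Matching on t1.agent_id = t2.agent_id AND t1.seg = t2.seg. A NULL in a compared column never satisfies the condition.
Matched pairs: 0; unmatched t2 rows kept: 9.

(NULL, AX, 453, NULL); (NULL, AX, 454, NULL); (NULL, AX, 464, NULL); (NULL, AX, 538, NULL); (NULL, AX, 649, NULL); (NULL, AX, 651, NULL); (NULL, AX, 857, NULL); (NULL, AX, NULL, NULL); (NULL, AX, NULL, NULL)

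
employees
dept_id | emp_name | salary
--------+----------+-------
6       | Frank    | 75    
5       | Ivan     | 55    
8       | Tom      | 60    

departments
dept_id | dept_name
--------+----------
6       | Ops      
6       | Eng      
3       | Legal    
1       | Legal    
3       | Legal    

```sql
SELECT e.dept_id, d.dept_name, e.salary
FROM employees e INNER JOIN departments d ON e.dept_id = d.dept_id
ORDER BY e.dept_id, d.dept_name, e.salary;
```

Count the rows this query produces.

INNER JOIN keeps only pairs where the ON condition holds.
Matching on e.dept_id = d.dept_id.
Matched pairs: 2.
Total: 2 rows.

2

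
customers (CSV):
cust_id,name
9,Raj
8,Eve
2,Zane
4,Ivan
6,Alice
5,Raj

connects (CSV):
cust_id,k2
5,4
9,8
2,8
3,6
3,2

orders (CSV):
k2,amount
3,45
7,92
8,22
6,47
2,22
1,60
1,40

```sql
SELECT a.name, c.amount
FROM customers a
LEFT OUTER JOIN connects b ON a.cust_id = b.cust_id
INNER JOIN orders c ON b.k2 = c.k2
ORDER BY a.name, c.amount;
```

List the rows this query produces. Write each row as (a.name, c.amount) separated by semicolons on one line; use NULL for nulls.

(Raj, 22); (Zane, 22)

Joins associate left-to-right: customers LEFT JOIN connects on cust_id gives 6 intermediate row(s).
Then INNER JOIN `orders c` on k2: keep only rows whose b.k2 appears in c.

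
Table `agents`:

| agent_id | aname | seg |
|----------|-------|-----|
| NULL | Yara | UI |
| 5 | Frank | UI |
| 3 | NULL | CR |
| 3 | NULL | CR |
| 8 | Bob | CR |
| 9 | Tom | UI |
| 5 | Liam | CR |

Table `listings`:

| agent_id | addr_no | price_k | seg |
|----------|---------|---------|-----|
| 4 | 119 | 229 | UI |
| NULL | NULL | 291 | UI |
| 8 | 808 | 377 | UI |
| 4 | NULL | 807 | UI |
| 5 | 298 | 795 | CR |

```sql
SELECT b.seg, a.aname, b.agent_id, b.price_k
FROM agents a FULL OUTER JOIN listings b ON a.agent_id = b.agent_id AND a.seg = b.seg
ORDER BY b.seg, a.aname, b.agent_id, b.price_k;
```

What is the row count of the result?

11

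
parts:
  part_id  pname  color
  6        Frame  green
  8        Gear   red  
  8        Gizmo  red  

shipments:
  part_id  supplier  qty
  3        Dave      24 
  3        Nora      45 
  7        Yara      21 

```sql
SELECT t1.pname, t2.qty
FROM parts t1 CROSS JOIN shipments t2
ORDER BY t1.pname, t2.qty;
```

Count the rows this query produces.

9

CROSS JOIN pairs every row of `parts` with every row of `shipments`: 3 × 3 = 9 rows.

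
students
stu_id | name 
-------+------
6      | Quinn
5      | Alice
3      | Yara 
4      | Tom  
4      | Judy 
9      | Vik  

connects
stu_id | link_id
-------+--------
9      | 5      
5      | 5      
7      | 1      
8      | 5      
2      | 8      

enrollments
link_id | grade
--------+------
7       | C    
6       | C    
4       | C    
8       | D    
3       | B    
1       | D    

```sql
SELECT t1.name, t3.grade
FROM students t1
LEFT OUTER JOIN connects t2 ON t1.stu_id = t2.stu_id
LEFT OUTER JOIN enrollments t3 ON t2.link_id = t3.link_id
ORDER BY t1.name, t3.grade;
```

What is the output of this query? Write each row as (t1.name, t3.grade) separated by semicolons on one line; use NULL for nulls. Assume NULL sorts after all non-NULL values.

(Alice, NULL); (Judy, NULL); (Quinn, NULL); (Tom, NULL); (Vik, NULL); (Yara, NULL)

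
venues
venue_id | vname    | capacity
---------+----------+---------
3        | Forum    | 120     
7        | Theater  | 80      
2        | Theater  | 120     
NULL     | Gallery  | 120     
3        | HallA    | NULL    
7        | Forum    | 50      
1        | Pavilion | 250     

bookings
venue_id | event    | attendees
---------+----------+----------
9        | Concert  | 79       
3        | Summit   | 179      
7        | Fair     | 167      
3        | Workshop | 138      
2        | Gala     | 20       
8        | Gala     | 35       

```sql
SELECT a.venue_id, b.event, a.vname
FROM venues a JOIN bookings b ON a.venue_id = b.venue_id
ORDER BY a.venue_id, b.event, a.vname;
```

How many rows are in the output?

7

INNER JOIN keeps only pairs where the ON condition holds.
Matching on a.venue_id = b.venue_id. A NULL in a compared column never satisfies the condition.
Matched pairs: 7.
Total: 7 rows.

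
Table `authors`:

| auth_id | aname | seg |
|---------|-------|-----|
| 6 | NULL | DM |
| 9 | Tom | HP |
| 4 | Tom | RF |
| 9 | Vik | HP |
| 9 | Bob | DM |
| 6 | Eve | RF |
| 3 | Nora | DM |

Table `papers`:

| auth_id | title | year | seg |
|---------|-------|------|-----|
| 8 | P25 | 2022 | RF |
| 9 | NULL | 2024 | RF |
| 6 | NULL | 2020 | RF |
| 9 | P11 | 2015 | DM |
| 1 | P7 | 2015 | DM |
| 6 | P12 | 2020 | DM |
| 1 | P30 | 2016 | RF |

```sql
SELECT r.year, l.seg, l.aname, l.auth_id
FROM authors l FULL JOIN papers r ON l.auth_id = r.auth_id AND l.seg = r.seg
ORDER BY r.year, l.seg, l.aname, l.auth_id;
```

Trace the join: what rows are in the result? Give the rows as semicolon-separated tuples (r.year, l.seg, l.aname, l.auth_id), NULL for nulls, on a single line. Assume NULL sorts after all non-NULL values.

FULL OUTER JOIN keeps every row from both sides; unmatched rows get NULL for the other side's columns.
Matching on l.auth_id = r.auth_id AND l.seg = r.seg.
- l (auth_id=6, seg=DM) pairs with 1 row(s) of r.
- l (auth_id=9, seg=HP) has no partner → padded with NULL.
- l (auth_id=4, seg=RF) has no partner → padded with NULL.
- l (auth_id=9, seg=HP) has no partner → padded with NULL.
- l (auth_id=9, seg=DM) pairs with 1 row(s) of r.
- l (auth_id=6, seg=RF) pairs with 1 row(s) of r.
- l (auth_id=3, seg=DM) has no partner → padded with NULL.
- plus 4 unmatched r row(s), each kept with NULL l columns.

(2015, DM, Bob, 9); (2015, NULL, NULL, NULL); (2016, NULL, NULL, NULL); (2020, DM, NULL, 6); (2020, RF, Eve, 6); (2022, NULL, NULL, NULL); (2024, NULL, NULL, NULL); (NULL, DM, Nora, 3); (NULL, HP, Tom, 9); (NULL, HP, Vik, 9); (NULL, RF, Tom, 4)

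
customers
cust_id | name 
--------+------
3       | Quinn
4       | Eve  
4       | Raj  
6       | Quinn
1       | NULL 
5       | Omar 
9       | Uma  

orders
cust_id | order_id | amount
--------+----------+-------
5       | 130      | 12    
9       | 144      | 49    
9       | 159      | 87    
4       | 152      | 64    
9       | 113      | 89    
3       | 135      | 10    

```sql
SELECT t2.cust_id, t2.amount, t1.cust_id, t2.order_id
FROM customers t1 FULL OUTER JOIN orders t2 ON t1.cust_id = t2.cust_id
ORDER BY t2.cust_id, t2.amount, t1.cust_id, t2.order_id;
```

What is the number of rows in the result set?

FULL OUTER JOIN keeps every row from both sides; unmatched rows get NULL for the other side's columns.
Matching on t1.cust_id = t2.cust_id.
Matched pairs: 7; unmatched t1 rows kept: 2; unmatched t2 rows kept: 0.
Total: 7 matched + 2 padded = 9 rows.

9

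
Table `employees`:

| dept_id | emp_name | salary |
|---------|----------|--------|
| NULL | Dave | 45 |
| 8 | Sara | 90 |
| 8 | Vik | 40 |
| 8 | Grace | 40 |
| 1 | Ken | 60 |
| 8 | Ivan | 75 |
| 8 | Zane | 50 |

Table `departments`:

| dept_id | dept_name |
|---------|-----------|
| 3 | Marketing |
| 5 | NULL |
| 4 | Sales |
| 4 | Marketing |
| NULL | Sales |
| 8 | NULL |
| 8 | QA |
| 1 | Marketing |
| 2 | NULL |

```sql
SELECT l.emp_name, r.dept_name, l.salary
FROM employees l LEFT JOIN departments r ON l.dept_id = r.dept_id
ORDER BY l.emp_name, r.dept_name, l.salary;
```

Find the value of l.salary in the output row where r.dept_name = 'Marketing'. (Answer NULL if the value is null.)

60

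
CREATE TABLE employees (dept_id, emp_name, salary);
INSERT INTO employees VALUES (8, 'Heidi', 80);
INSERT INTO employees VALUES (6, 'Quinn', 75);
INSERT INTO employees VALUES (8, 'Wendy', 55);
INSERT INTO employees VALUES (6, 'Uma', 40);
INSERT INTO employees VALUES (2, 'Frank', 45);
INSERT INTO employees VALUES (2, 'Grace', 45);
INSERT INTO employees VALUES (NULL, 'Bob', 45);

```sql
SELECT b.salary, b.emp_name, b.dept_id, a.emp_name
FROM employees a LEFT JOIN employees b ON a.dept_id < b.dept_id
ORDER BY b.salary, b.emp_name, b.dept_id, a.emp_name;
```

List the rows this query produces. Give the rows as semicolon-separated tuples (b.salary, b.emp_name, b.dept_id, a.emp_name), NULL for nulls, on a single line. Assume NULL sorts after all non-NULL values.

(40, Uma, 6, Frank); (40, Uma, 6, Grace); (55, Wendy, 8, Frank); (55, Wendy, 8, Grace); (55, Wendy, 8, Quinn); (55, Wendy, 8, Uma); (75, Quinn, 6, Frank); (75, Quinn, 6, Grace); (80, Heidi, 8, Frank); (80, Heidi, 8, Grace); (80, Heidi, 8, Quinn); (80, Heidi, 8, Uma); (NULL, NULL, NULL, Bob); (NULL, NULL, NULL, Heidi); (NULL, NULL, NULL, Wendy)

LEFT JOIN keeps every row from `employees a`; unmatched rows get NULL for `employees b`'s columns.
Matching on a.dept_id < b.dept_id. A NULL in a compared column never satisfies the condition.
- a row (dept_id=8): no match → kept, b columns NULL.
- a row (dept_id=6): matches 2 b row(s) → 2 output row(s).
- a row (dept_id=8): no match → kept, b columns NULL.
- a row (dept_id=6): matches 2 b row(s) → 2 output row(s).
- a row (dept_id=2): matches 4 b row(s) → 4 output row(s).
- a row (dept_id=2): matches 4 b row(s) → 4 output row(s).
- a row (dept_id=NULL): no match → kept, b columns NULL.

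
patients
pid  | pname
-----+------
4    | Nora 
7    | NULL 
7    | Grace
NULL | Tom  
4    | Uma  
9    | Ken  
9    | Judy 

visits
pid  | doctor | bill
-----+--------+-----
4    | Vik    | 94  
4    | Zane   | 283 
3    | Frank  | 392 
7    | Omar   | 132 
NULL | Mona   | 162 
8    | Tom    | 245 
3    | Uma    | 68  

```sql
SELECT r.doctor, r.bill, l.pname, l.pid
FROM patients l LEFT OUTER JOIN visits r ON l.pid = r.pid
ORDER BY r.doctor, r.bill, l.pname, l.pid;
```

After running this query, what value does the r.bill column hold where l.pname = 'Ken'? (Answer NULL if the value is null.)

LEFT JOIN keeps every row from `patients`; unmatched rows get NULL for `visits`'s columns.
Matching on l.pid = r.pid. A NULL in a compared column never satisfies the condition.
Matched pairs: 6; unmatched l rows kept: 3.

NULL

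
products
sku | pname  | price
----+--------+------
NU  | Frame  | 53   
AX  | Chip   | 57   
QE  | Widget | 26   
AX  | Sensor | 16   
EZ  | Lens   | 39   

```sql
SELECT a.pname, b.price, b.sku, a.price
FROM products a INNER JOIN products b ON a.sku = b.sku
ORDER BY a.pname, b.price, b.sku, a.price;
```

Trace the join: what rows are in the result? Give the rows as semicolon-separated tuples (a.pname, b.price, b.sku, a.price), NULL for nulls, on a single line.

INNER JOIN keeps only pairs where the ON condition holds.
Matching on a.sku = b.sku.
- a (sku=NU) pairs with 1 row(s) of b.
- a (sku=AX) pairs with 2 row(s) of b.
- a (sku=QE) pairs with 1 row(s) of b.
- a (sku=AX) pairs with 2 row(s) of b.
- a (sku=EZ) pairs with 1 row(s) of b.
After projecting and ordering:
a.pname | b.price | b.sku | a.price
Chip | 16 | AX | 57
Chip | 57 | AX | 57
Frame | 53 | NU | 53
Lens | 39 | EZ | 39
Sensor | 16 | AX | 16
Sensor | 57 | AX | 16
Widget | 26 | QE | 26

(Chip, 16, AX, 57); (Chip, 57, AX, 57); (Frame, 53, NU, 53); (Lens, 39, EZ, 39); (Sensor, 16, AX, 16); (Sensor, 57, AX, 16); (Widget, 26, QE, 26)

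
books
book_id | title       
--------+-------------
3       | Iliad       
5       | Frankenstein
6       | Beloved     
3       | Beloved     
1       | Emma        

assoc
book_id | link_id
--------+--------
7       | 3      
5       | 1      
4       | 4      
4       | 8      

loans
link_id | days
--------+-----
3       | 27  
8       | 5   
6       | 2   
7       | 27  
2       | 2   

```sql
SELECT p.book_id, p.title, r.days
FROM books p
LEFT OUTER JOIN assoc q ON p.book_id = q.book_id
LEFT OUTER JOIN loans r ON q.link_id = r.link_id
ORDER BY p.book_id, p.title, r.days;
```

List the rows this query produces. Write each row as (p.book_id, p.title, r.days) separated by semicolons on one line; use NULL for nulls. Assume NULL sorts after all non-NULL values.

(1, Emma, NULL); (3, Beloved, NULL); (3, Iliad, NULL); (5, Frankenstein, NULL); (6, Beloved, NULL)

Evaluate left to right. First `books p LEFT JOIN assoc q` on book_id: 5 row(s).
Then LEFT JOIN `loans r` on link_id: each of those 5 rows is kept; rows whose q.link_id has no match in r get NULL for r's columns.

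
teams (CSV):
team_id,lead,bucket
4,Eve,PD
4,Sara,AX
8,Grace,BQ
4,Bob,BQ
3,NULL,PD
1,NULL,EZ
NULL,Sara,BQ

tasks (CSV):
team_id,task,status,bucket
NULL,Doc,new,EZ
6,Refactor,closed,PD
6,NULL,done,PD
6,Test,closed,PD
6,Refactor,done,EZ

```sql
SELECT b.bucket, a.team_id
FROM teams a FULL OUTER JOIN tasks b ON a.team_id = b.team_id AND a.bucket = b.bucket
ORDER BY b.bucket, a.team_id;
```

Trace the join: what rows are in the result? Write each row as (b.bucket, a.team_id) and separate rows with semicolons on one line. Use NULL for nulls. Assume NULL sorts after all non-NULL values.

(EZ, NULL); (EZ, NULL); (PD, NULL); (PD, NULL); (PD, NULL); (NULL, 1); (NULL, 3); (NULL, 4); (NULL, 4); (NULL, 4); (NULL, 8); (NULL, NULL)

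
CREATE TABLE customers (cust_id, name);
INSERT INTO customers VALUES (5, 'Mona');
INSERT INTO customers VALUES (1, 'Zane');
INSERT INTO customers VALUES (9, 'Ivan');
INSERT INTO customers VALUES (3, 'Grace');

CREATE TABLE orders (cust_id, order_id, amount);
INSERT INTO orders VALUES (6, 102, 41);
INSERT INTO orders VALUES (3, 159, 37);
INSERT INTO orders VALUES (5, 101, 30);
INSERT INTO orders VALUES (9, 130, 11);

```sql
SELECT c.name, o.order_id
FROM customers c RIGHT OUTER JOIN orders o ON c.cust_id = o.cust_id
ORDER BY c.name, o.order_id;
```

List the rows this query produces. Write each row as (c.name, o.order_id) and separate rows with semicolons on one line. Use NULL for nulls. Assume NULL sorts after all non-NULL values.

(Grace, 159); (Ivan, 130); (Mona, 101); (NULL, 102)

RIGHT JOIN keeps every row from `orders`; unmatched rows get NULL for `customers`'s columns.
Matching on c.cust_id = o.cust_id.
Matched pairs: 3; unmatched o rows kept: 1.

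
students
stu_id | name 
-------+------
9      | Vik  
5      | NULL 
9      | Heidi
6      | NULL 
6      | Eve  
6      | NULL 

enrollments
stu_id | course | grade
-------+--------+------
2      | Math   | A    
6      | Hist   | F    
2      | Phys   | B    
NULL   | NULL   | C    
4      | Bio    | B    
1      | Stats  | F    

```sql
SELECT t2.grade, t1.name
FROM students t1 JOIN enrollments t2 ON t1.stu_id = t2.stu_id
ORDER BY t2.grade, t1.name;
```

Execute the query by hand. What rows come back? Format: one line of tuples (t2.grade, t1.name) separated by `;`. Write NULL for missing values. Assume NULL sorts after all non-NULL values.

(F, Eve); (F, NULL); (F, NULL)

INNER JOIN keeps only pairs where the ON condition holds.
Matching on t1.stu_id = t2.stu_id. A NULL in a compared column never satisfies the condition.
Matched pairs: 3.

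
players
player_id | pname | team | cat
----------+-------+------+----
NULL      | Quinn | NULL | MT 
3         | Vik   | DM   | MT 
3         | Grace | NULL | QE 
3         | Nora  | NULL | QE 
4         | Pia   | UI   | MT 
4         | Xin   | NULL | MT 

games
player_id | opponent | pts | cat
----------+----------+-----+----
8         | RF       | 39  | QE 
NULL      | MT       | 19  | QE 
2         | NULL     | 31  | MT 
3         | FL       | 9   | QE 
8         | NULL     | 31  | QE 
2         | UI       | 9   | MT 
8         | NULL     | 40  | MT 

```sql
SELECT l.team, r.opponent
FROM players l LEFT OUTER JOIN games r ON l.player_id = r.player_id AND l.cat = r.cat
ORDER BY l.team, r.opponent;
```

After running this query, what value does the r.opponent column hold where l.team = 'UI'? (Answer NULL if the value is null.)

LEFT JOIN keeps every row from `players`; unmatched rows get NULL for `games`'s columns.
Matching on l.player_id = r.player_id AND l.cat = r.cat. A NULL in a compared column never satisfies the condition.
Matched pairs: 2; unmatched l rows kept: 4.

NULL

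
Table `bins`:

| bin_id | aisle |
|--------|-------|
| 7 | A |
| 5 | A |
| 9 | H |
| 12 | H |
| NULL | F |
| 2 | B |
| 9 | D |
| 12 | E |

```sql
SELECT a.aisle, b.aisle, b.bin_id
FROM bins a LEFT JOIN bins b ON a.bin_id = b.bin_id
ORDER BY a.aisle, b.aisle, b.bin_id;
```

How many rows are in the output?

12

LEFT JOIN keeps every row from `bins a`; unmatched rows get NULL for `bins b`'s columns.
Matching on a.bin_id = b.bin_id. A NULL in a compared column never satisfies the condition.
- a row (bin_id=7): matches 1 b row(s) → 1 output row(s).
- a row (bin_id=5): matches 1 b row(s) → 1 output row(s).
- a row (bin_id=9): matches 2 b row(s) → 2 output row(s).
- a row (bin_id=12): matches 2 b row(s) → 2 output row(s).
- a row (bin_id=NULL): no match → kept, b columns NULL.
- a row (bin_id=2): matches 1 b row(s) → 1 output row(s).
- a row (bin_id=9): matches 2 b row(s) → 2 output row(s).
- a row (bin_id=12): matches 2 b row(s) → 2 output row(s).
Total: 11 matched + 1 padded = 12 rows.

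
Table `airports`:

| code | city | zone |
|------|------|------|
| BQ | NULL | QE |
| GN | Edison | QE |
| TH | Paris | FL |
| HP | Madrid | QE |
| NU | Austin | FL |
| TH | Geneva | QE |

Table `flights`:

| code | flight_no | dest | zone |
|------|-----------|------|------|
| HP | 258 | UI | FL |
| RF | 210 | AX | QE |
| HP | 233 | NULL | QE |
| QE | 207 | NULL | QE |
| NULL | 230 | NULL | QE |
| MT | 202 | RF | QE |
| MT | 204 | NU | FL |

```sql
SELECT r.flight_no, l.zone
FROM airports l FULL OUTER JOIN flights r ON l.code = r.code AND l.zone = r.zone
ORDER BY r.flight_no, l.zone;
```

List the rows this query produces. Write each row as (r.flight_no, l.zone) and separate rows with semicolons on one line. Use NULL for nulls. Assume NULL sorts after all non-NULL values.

(202, NULL); (204, NULL); (207, NULL); (210, NULL); (230, NULL); (233, QE); (258, NULL); (NULL, FL); (NULL, FL); (NULL, QE); (NULL, QE); (NULL, QE)

FULL OUTER JOIN keeps every row from both sides; unmatched rows get NULL for the other side's columns.
Matching on l.code = r.code AND l.zone = r.zone. A NULL in a compared column never satisfies the condition.
- l (code=BQ, zone=QE) has no partner → padded with NULL.
- l (code=GN, zone=QE) has no partner → padded with NULL.
- l (code=TH, zone=FL) has no partner → padded with NULL.
- l (code=HP, zone=QE) pairs with 1 row(s) of r.
- l (code=NU, zone=FL) has no partner → padded with NULL.
- l (code=TH, zone=QE) has no partner → padded with NULL.
- plus 6 unmatched r row(s), each kept with NULL l columns.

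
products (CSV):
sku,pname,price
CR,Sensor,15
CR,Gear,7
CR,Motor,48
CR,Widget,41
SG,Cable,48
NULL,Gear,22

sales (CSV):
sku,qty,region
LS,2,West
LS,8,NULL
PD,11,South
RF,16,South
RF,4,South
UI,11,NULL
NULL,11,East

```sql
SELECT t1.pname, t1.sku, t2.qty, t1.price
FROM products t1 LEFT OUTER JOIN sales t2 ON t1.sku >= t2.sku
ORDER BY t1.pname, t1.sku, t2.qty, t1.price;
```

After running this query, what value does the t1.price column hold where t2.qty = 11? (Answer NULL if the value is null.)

LEFT JOIN keeps every row from `products`; unmatched rows get NULL for `sales`'s columns.
Matching on t1.sku >= t2.sku. A NULL in a compared column never satisfies the condition.
- t1[0] sku=CR → no match; kept with NULLs on the t2 side.
- t1[1] sku=CR → no match; kept with NULLs on the t2 side.
- t1[2] sku=CR → no match; kept with NULLs on the t2 side.
- t1[3] sku=CR → no match; kept with NULLs on the t2 side.
- t1[4] sku=SG → 5 match(es) in t2 → 5 row(s).
- t1[5] sku=NULL → no match; kept with NULLs on the t2 side.

48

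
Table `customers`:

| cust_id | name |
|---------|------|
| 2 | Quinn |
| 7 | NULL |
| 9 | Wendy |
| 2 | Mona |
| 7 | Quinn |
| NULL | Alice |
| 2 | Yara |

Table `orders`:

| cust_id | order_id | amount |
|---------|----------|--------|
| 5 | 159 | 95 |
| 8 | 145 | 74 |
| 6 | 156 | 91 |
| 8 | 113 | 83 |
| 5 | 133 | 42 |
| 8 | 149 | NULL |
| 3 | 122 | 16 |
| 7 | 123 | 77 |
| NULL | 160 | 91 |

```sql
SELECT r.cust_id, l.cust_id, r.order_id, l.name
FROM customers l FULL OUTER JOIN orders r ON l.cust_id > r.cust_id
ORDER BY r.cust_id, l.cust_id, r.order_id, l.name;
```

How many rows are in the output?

21

FULL OUTER JOIN keeps every row from both sides; unmatched rows get NULL for the other side's columns.
Matching on l.cust_id > r.cust_id. A NULL in a compared column never satisfies the condition.
- l[0] cust_id=2 → no match; kept with NULLs on the r side.
- l[1] cust_id=7 → 4 match(es) in r → 4 row(s).
- l[2] cust_id=9 → 8 match(es) in r → 8 row(s).
- l[3] cust_id=2 → no match; kept with NULLs on the r side.
- l[4] cust_id=7 → 4 match(es) in r → 4 row(s).
- l[5] cust_id=NULL → no match; kept with NULLs on the r side.
- l[6] cust_id=2 → no match; kept with NULLs on the r side.
- 1 row(s) from r found no l partner → padded with NULL.
Total: 16 matched + 5 padded = 21 rows.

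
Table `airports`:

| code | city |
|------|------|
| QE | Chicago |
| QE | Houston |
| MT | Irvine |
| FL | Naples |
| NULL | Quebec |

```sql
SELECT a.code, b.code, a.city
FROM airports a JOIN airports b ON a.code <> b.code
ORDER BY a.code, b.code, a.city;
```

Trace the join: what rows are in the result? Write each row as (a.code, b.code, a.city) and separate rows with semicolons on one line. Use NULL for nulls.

(FL, MT, Naples); (FL, QE, Naples); (FL, QE, Naples); (MT, FL, Irvine); (MT, QE, Irvine); (MT, QE, Irvine); (QE, FL, Chicago); (QE, FL, Houston); (QE, MT, Chicago); (QE, MT, Houston)

INNER JOIN keeps only pairs where the ON condition holds.
Matching on a.code <> b.code. A NULL in a compared column never satisfies the condition.
- a (code=QE) pairs with 2 row(s) of b.
- a (code=QE) pairs with 2 row(s) of b.
- a (code=MT) pairs with 3 row(s) of b.
- a (code=FL) pairs with 3 row(s) of b.
- a (code=NULL) has no partner → excluded.
After projecting and ordering:
a.code | b.code | a.city
FL | MT | Naples
FL | QE | Naples
FL | QE | Naples
MT | FL | Irvine
MT | QE | Irvine
MT | QE | Irvine
QE | FL | Chicago
QE | FL | Houston
QE | MT | Chicago
QE | MT | Houston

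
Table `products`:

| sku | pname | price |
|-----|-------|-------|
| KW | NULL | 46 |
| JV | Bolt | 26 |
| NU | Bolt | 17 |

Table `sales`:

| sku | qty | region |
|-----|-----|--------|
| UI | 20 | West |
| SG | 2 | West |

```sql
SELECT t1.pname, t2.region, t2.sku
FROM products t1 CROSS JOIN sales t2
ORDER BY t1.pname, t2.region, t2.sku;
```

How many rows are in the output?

CROSS JOIN pairs every row of `products` with every row of `sales`: 3 × 2 = 6 rows.

6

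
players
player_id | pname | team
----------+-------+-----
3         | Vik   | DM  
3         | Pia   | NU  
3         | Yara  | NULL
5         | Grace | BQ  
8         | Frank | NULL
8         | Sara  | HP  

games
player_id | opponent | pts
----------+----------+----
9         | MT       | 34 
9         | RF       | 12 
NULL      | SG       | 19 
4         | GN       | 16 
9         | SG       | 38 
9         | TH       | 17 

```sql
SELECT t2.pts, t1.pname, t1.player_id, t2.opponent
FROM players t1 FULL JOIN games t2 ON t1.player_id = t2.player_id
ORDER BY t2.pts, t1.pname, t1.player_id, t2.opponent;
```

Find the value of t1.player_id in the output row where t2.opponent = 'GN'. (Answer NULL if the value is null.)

NULL

FULL OUTER JOIN keeps every row from both sides; unmatched rows get NULL for the other side's columns.
Matching on t1.player_id = t2.player_id. A NULL in a compared column never satisfies the condition.
- t1 row (player_id=3): no match → kept, t2 columns NULL.
- t1 row (player_id=3): no match → kept, t2 columns NULL.
- t1 row (player_id=3): no match → kept, t2 columns NULL.
- t1 row (player_id=5): no match → kept, t2 columns NULL.
- t1 row (player_id=8): no match → kept, t2 columns NULL.
- t1 row (player_id=8): no match → kept, t2 columns NULL.
- 6 t2 row(s) had no t1 match → kept, t1 columns NULL.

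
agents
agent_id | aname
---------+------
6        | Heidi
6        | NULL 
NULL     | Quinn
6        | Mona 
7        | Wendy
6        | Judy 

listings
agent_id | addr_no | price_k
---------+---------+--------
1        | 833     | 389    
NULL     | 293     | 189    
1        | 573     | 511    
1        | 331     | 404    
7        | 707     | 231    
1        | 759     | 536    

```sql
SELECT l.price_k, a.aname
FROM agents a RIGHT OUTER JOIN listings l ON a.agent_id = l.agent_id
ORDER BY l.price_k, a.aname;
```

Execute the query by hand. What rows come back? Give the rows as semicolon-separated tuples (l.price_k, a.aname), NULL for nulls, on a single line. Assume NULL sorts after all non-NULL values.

RIGHT JOIN keeps every row from `listings`; unmatched rows get NULL for `agents`'s columns.
Matching on a.agent_id = l.agent_id. A NULL in a compared column never satisfies the condition.
- a (agent_id=6) has no partner in l.
- a (agent_id=6) has no partner in l.
- a (agent_id=NULL) has no partner in l.
- a (agent_id=6) has no partner in l.
- a (agent_id=7) pairs with 1 row(s) of l.
- a (agent_id=6) has no partner in l.
- 5 row(s) from l found no a partner → padded with NULL.
After projecting and ordering:
l.price_k | a.aname
189 | NULL
231 | Wendy
389 | NULL
404 | NULL
511 | NULL
536 | NULL

(189, NULL); (231, Wendy); (389, NULL); (404, NULL); (511, NULL); (536, NULL)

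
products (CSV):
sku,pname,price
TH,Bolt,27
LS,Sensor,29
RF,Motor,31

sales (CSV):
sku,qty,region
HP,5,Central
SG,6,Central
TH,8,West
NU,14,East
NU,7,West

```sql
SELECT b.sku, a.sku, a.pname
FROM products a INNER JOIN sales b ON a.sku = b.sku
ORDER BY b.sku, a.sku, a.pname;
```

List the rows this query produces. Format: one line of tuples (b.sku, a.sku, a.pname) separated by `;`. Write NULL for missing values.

(TH, TH, Bolt)

INNER JOIN keeps only pairs where the ON condition holds.
Matching on a.sku = b.sku.
- a[0] sku=TH → 1 match(es) in b → 1 row(s).
- a[1] sku=LS → no match; dropped.
- a[2] sku=RF → no match; dropped.
After projecting and ordering:
b.sku | a.sku | a.pname
TH | TH | Bolt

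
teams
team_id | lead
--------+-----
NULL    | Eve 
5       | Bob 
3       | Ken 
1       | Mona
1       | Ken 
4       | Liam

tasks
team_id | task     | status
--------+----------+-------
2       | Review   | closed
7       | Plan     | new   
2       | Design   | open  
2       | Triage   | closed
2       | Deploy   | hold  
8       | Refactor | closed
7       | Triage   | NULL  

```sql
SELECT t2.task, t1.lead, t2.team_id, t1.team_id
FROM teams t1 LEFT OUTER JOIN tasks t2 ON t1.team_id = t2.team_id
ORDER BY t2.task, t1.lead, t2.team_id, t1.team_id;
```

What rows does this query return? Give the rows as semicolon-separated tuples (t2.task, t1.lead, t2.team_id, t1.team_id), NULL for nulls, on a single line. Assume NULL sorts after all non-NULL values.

LEFT JOIN keeps every row from `teams`; unmatched rows get NULL for `tasks`'s columns.
Matching on t1.team_id = t2.team_id. A NULL in a compared column never satisfies the condition.
- t1 row (team_id=NULL): no match → kept, t2 columns NULL.
- t1 row (team_id=5): no match → kept, t2 columns NULL.
- t1 row (team_id=3): no match → kept, t2 columns NULL.
- t1 row (team_id=1): no match → kept, t2 columns NULL.
- t1 row (team_id=1): no match → kept, t2 columns NULL.
- t1 row (team_id=4): no match → kept, t2 columns NULL.
After projecting and ordering:
t2.task | t1.lead | t2.team_id | t1.team_id
NULL | Bob | NULL | 5
NULL | Eve | NULL | NULL
NULL | Ken | NULL | 1
NULL | Ken | NULL | 3
NULL | Liam | NULL | 4
NULL | Mona | NULL | 1

(NULL, Bob, NULL, 5); (NULL, Eve, NULL, NULL); (NULL, Ken, NULL, 1); (NULL, Ken, NULL, 3); (NULL, Liam, NULL, 4); (NULL, Mona, NULL, 1)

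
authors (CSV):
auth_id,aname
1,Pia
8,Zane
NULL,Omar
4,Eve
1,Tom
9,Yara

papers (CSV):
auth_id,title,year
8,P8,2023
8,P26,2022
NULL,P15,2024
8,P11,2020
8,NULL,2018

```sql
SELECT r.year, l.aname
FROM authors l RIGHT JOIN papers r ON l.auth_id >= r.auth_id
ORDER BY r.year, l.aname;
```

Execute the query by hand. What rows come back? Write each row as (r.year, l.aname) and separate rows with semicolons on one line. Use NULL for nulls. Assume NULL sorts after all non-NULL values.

RIGHT JOIN keeps every row from `papers`; unmatched rows get NULL for `authors`'s columns.
Matching on l.auth_id >= r.auth_id. A NULL in a compared column never satisfies the condition.
- l[0] auth_id=1 → no match.
- l[1] auth_id=8 → 4 match(es) in r → 4 row(s).
- l[2] auth_id=NULL → no match.
- l[3] auth_id=4 → no match.
- l[4] auth_id=1 → no match.
- l[5] auth_id=9 → 4 match(es) in r → 4 row(s).
- plus 1 unmatched r row(s), each kept with NULL l columns.
After projecting and ordering:
r.year | l.aname
2018 | Yara
2018 | Zane
2020 | Yara
2020 | Zane
2022 | Yara
2022 | Zane
2023 | Yara
2023 | Zane
2024 | NULL

(2018, Yara); (2018, Zane); (2020, Yara); (2020, Zane); (2022, Yara); (2022, Zane); (2023, Yara); (2023, Zane); (2024, NULL)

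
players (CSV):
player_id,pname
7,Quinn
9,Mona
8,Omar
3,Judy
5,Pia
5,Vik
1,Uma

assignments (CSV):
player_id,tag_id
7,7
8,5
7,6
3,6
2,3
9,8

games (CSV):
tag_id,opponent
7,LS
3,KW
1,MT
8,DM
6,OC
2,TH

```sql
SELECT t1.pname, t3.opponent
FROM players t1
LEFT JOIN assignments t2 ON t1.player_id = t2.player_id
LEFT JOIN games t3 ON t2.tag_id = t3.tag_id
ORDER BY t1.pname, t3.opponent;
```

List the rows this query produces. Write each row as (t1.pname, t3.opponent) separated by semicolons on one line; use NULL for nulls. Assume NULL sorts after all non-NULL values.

(Judy, OC); (Mona, DM); (Omar, NULL); (Pia, NULL); (Quinn, LS); (Quinn, OC); (Uma, NULL); (Vik, NULL)

Evaluate left to right. First `players t1 LEFT JOIN assignments t2` on player_id: 8 row(s).
Then LEFT JOIN `games t3` on tag_id: each of those 8 rows is kept; rows whose t2.tag_id has no match in t3 get NULL for t3's columns.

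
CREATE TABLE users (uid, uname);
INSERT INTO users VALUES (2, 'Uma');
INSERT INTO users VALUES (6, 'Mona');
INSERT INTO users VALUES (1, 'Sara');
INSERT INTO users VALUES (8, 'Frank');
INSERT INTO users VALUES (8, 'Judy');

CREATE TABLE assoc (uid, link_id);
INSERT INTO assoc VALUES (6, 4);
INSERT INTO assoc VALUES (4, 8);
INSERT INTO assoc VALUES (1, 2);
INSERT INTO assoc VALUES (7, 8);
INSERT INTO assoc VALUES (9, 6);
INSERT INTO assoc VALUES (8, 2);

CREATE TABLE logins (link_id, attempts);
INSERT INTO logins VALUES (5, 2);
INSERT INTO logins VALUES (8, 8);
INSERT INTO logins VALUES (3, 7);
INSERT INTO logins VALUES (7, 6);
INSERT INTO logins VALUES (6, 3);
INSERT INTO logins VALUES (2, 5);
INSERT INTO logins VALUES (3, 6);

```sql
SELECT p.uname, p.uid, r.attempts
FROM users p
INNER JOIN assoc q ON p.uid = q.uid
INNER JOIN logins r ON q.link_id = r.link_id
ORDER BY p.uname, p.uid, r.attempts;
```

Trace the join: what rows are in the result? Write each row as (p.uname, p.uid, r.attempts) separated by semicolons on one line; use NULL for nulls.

(Frank, 8, 5); (Judy, 8, 5); (Sara, 1, 5)

Joins associate left-to-right: users INNER JOIN assoc on uid gives 4 intermediate row(s).
Then INNER JOIN `logins r` on link_id: keep only rows whose q.link_id appears in r.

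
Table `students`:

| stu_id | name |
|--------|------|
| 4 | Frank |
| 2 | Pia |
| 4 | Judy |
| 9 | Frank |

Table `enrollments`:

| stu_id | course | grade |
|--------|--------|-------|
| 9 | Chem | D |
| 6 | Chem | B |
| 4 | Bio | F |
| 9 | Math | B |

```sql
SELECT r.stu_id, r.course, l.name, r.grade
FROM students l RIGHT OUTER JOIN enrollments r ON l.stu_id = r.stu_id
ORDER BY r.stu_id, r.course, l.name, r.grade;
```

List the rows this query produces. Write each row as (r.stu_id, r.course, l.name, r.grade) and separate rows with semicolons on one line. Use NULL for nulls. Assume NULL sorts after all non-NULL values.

RIGHT JOIN keeps every row from `enrollments`; unmatched rows get NULL for `students`'s columns.
Matching on l.stu_id = r.stu_id.
- l[0] stu_id=4 → 1 match(es) in r → 1 row(s).
- l[1] stu_id=2 → no match.
- l[2] stu_id=4 → 1 match(es) in r → 1 row(s).
- l[3] stu_id=9 → 2 match(es) in r → 2 row(s).
- 1 r row(s) had no l match → kept, l columns NULL.
After projecting and ordering:
r.stu_id | r.course | l.name | r.grade
4 | Bio | Frank | F
4 | Bio | Judy | F
6 | Chem | NULL | B
9 | Chem | Frank | D
9 | Math | Frank | B

(4, Bio, Frank, F); (4, Bio, Judy, F); (6, Chem, NULL, B); (9, Chem, Frank, D); (9, Math, Frank, B)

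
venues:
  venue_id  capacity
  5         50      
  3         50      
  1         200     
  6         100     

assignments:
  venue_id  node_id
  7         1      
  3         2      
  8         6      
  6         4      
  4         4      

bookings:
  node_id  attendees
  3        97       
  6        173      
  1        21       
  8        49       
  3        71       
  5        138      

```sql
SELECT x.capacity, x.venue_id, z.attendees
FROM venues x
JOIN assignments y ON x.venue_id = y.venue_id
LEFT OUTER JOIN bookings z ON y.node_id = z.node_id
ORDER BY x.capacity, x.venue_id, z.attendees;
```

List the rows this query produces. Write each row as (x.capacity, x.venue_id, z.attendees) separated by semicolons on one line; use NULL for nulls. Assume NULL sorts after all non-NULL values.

(50, 3, NULL); (100, 6, NULL)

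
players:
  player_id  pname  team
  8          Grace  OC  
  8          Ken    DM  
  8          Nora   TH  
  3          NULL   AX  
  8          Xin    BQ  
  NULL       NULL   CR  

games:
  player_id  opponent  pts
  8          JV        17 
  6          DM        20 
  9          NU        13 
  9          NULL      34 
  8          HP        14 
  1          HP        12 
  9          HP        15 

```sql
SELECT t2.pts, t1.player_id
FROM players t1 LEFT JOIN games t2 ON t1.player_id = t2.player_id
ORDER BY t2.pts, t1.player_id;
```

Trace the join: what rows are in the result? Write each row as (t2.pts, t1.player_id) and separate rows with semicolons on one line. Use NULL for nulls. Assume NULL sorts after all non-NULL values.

(14, 8); (14, 8); (14, 8); (14, 8); (17, 8); (17, 8); (17, 8); (17, 8); (NULL, 3); (NULL, NULL)

LEFT JOIN keeps every row from `players`; unmatched rows get NULL for `games`'s columns.
Matching on t1.player_id = t2.player_id. A NULL in a compared column never satisfies the condition.
Matched pairs: 8; unmatched t1 rows kept: 2.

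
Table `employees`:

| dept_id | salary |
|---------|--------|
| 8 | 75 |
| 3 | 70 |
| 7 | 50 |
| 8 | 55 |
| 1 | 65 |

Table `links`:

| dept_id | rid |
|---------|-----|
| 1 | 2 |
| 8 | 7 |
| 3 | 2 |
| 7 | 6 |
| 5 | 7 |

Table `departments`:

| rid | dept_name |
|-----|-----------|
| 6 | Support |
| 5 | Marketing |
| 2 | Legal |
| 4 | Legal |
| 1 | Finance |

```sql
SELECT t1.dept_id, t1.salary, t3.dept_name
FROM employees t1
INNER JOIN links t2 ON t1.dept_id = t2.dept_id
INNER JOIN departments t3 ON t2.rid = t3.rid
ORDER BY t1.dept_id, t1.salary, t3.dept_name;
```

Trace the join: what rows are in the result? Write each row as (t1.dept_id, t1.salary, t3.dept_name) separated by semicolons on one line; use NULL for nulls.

Evaluate left to right. First `employees t1 INNER JOIN links t2` on dept_id: 5 row(s).
Then INNER JOIN `departments t3` on rid: keep only rows whose t2.rid appears in t3.

(1, 65, Legal); (3, 70, Legal); (7, 50, Support)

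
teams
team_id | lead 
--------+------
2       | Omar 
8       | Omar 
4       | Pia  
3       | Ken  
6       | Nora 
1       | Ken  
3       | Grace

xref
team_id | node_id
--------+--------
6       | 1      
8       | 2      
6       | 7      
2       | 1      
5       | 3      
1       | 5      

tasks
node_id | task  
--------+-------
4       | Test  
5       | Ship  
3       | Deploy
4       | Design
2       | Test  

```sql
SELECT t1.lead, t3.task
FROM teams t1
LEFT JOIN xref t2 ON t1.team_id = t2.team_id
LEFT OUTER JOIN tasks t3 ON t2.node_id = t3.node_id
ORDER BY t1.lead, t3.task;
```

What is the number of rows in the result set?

Joins associate left-to-right: teams LEFT JOIN xref on team_id gives 8 intermediate row(s).
Then LEFT JOIN `tasks t3` on node_id: each of those 8 rows is kept; rows whose t2.node_id has no match in t3 get NULL for t3's columns.
Result: 8 row(s).

8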